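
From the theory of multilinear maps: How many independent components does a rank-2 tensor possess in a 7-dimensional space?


The number of components of a rank-r tensor in d dimensions is d^r.
Here d = 7 and r = 2.
7^2 = 49

49


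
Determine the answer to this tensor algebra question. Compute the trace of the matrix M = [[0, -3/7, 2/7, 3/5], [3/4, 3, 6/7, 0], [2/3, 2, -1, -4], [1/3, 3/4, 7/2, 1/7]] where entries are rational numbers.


The trace is the sum of diagonal entries.
Diagonal: M[1,1] = 0, M[2,2] = 3, M[3,3] = -1, M[4,4] = 1/7
Tr(M) = 0 + 3 + -1 + 1/7
Computing step by step:
After adding M[1,1]: 0
After adding M[2,2]: 3
After adding M[3,3]: 2
After adding M[4,4]: 15/7
Tr(M) = 15/7

15/7


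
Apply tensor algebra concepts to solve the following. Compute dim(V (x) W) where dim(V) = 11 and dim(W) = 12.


The dimension of a tensor product is the product of dimensions.
dim(V) = 11, dim(W) = 12
dim(V (x) W) = 11 * 12 = 132

132


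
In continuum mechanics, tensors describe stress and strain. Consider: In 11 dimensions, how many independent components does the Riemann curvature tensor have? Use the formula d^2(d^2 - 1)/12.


The Riemann tensor in d dimensions has d^2(d^2 - 1)/12 independent components.
d = 11, so d^2 = 121
d^2 - 1 = 120
d^2(d^2 - 1) = 121 * 120 = 14520
Divide by 12: 14520 / 12 = 1210

1210


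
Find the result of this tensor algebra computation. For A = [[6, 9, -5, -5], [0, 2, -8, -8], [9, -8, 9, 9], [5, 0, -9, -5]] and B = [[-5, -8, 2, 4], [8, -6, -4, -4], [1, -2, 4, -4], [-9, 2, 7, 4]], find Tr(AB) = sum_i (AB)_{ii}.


Tr(AB) = sum_i (AB)_{ii} where (AB)_{ii} = sum_k A_{ik} B_{ki}.
(AB)_{11} = 6*-5 + 9*8 + -5*1 + -5*-9 = 82
(AB)_{22} = 0*-8 + 2*-6 + -8*-2 + -8*2 = -12
(AB)_{33} = 9*2 + -8*-4 + 9*4 + 9*7 = 149
(AB)_{44} = 5*4 + 0*-4 + -9*-4 + -5*4 = 36
Tr(AB) = 82 + -12 + 149 + 36 = 255

255


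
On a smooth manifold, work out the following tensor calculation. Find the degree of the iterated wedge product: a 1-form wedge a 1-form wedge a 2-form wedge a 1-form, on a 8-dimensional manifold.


The degree of a wedge product is the sum of the degrees of the individual forms.
Degrees: 1, 1, 2, 1
Total degree = 1 + 1 + 2 + 1 = 5

5


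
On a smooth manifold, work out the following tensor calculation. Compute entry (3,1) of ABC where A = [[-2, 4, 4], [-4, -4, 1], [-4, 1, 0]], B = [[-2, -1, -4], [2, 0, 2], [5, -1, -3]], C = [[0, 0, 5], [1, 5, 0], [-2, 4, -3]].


(ABC)_{31} = sum_m (AB)_{3m} C_{m1}. First compute row 3 of AB.
(AB)_{31} = -4*-2 + 1*2 + 0*5 = 10
(AB)_{32} = -4*-1 + 1*0 + 0*-1 = 4
(AB)_{33} = -4*-4 + 1*2 + 0*-3 = 18
Now contract with column 1 of C:
(AB)_{31} * C_{11} = 10 * 0 = 0
(AB)_{32} * C_{21} = 4 * 1 = 4
(AB)_{33} * C_{31} = 18 * -2 = -36
(ABC)_{31} = 0 + 4 + -36 = -32

-32


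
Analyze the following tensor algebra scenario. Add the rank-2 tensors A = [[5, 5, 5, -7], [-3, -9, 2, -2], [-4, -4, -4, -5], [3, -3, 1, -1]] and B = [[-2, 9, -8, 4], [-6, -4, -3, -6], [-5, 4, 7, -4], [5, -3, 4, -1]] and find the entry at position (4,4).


Tensor addition is component-wise: (A + B)_{ij} = A_{ij} + B_{ij}.
A_{44} = -1
B_{44} = -1
(A + B)_{44} = -1 + -1 = -2

-2


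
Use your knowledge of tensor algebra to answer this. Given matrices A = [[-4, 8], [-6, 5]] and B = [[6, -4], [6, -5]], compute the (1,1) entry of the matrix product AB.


(AB)_{ij} = sum_k A_{ik} B_{kj}.
For i=1, j=1:
A_{11} * B_{11} = -4 * 6 = -24
A_{12} * B_{21} = 8 * 6 = 48
Sum = -24 + 48 = 24

24


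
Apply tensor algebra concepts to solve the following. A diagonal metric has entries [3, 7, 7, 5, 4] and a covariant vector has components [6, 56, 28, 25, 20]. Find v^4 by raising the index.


To raise an index with a diagonal metric: v^i = v_i / g_{ii}.
For index 4: v_4 = 25, g_{44} = 5
v^4 = 25 / 5 = 5

5


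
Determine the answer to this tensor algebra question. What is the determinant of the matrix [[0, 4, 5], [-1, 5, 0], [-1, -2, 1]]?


Expanding along the first row, det(A) = a11*M_11 - a12*M_12 + a13*M_13, where M_1j is the (1,j) minor.
Minor M_11 = 5*1 - 0*-2 = 5
Minor M_12 = -1*1 - 0*-1 = -1
Minor M_13 = -1*-2 - 5*-1 = 7
det = 0*(5) - 4*(-1) + 5*(7)
    = 0 - -4 + 35
    = 39

39


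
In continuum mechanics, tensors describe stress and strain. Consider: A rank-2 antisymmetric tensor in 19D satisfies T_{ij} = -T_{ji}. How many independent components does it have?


An antisymmetric rank-2 tensor satisfies A_{ij} = -A_{ji}, so diagonal entries are zero.
The independent components are the upper-triangular entries: C(n, 2) = n(n-1)/2.
n = 19
C(19, 2) = 19 * 18 / 2 = 342 / 2 = 171

171


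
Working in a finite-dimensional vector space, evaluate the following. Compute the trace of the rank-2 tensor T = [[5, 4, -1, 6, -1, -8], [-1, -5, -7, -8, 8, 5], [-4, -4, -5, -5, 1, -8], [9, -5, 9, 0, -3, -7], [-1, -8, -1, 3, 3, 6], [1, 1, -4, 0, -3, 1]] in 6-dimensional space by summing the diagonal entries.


The contraction (trace) of a rank-2 tensor is the sum of its diagonal elements.
Diagonal entries: A[1,1] = 5, A[2,2] = -5, A[3,3] = -5, A[4,4] = 0, A[5,5] = 3, A[6,6] = 1
Tr(A) = 5 + -5 + -5 + 0 + 3 + 1 = -1

-1


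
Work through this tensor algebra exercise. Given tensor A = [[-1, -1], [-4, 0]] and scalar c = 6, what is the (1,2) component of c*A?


Scalar multiplication: (cA)_{ij} = c * A_{ij}.
c = 6
A_{12} = -1
(cA)_{12} = 6 * -1 = -6

-6


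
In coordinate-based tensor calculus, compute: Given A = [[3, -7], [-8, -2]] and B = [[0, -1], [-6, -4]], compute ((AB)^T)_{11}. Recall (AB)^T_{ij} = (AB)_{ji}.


(AB)^T_{ij} = (AB)_{ji} = sum_k A_{jk} B_{ki}.
For i=1, j=1 we need (AB)_{11}:
A_{11} * B_{11} = 3 * 0 = 0
A_{12} * B_{21} = -7 * -6 = 42
Sum = 0 + 42 = 42

42


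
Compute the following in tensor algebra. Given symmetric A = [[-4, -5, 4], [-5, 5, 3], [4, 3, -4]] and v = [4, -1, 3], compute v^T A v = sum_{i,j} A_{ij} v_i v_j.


First compute Av:
(Av)_1 = -4*4 + -5*-1 + 4*3 = 1
(Av)_2 = -5*4 + 5*-1 + 3*3 = -16
(Av)_3 = 4*4 + 3*-1 + -4*3 = 1
Av = [1, -16, 1]
Then v^T (Av) = 4*1 + -1*-16 + 3*1
= 4 + 16 + 3 = 23

23


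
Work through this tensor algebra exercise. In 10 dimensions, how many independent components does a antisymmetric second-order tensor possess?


A antisymmetric rank-2 tensor in d dimensions has d(d-1)/2 independent components.
d = 10
d(d-1)/2 = 10 * 9 / 2 = 90 / 2 = 45

45


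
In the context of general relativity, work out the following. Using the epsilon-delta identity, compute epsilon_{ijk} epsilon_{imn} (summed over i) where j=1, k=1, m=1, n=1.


Using the identity: epsilon_{ijk} epsilon_{imn} = delta_{jm} delta_{kn} - delta_{jn} delta_{km}.
delta_{11} = 1
delta_{11} = 1
delta_{11} = 1
delta_{11} = 1
Result = 1 * 1 - 1 * 1 = 1 - 1 = 0

0


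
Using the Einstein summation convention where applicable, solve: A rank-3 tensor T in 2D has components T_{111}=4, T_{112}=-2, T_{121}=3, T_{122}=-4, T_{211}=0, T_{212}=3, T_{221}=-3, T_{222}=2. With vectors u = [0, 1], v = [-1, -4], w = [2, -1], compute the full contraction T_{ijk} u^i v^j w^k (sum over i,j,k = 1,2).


S = sum over i,j,k of T_{ijk} u_i v_j w_k. Expanding all 8 terms:
T_{111}*u_1*v_1*w_1 = 4*0*-1*2 = 0  (running total: 0)
T_{112}*u_1*v_1*w_2 = -2*0*-1*-1 = 0  (running total: 0)
T_{121}*u_1*v_2*w_1 = 3*0*-4*2 = 0  (running total: 0)
T_{122}*u_1*v_2*w_2 = -4*0*-4*-1 = 0  (running total: 0)
T_{211}*u_2*v_1*w_1 = 0*1*-1*2 = 0  (running total: 0)
T_{212}*u_2*v_1*w_2 = 3*1*-1*-1 = 3  (running total: 3)
T_{221}*u_2*v_2*w_1 = -3*1*-4*2 = 24  (running total: 27)
T_{222}*u_2*v_2*w_2 = 2*1*-4*-1 = 8  (running total: 35)
S = 35

35


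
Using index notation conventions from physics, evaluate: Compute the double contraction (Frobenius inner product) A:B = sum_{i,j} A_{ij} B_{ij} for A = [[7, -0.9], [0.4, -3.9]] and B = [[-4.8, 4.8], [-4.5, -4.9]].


A:B = sum over all i,j of A_{ij} * B_{ij}.
Row 1: 7*-4.8=-33.6, -0.9*4.8=-4.32 => row sum = -37.92
Row 2: 0.4*-4.5=-1.8, -3.9*-4.9=19.11 => row sum = 17.31
Total = -37.92 + 17.31 = -20.61

-20.61


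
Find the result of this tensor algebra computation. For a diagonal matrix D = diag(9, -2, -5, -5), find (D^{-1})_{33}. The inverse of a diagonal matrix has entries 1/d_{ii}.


For a diagonal matrix, the inverse has entries (D^{-1})_{ii} = 1/d_{ii}.
The diagonal entries are: d_{11} = 9, d_{22} = -2, d_{33} = -5, d_{44} = -5
We need (D^{-1})_{33} = 1/d_{33} = 1/-5 = -1/5

-1/5


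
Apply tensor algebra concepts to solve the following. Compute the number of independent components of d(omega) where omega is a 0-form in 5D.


The exterior derivative of a p-form is a (p+1)-form.
Its number of independent components is C(n, p+1).
n = 5, p+1 = 1
C(5, 1) = 5

5


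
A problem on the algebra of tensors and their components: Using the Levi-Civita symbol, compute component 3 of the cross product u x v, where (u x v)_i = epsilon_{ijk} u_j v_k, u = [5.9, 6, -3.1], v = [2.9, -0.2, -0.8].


(u x v)_3 = sum_{j,k} epsilon_{3jk} u_j v_k. Only permutations of (1,2,3) contribute; the two non-zero terms are:
eps_{312} u_1 v_2 = 1 * 5.9 * -0.2 = -1.18
eps_{321} u_2 v_1 = -1 * 6 * 2.9 = -17.4
(u x v)_3 = -18.58

-18.58


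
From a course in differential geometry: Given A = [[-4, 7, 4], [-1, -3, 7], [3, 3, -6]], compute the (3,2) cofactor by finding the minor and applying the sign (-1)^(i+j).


To find cofactor C_{32}, delete row 3 and column 2.
The resulting 2x2 submatrix is: [[-4, 4], [-1, 7]]
Minor M_{32} = -4*7 - 4*-1
  = -28 - -4 = -24
Sign = (-1)^(3+2) = (-1)^5 = -1
Cofactor C_{32} = -1 * -24 = 24

24


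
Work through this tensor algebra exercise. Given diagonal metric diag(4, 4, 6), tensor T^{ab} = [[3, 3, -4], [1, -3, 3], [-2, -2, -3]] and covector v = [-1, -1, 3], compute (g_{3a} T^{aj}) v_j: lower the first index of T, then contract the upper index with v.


Step 1: lower the first index. For a diagonal metric, g_{ia} T^{aj} = g_{ii} T^{ij} (no sum on i).
g_{33} = 6
S_3{}^1 = 6 * T^{31} = 6 * -2 = -12
S_3{}^2 = 6 * T^{32} = 6 * -2 = -12
S_3{}^3 = 6 * T^{33} = 6 * -3 = -18
Step 2: contract S_3{}^j with v_j.
S_3{}^1 * v_1 = -12 * -1 = 12
S_3{}^2 * v_2 = -12 * -1 = 12
S_3{}^3 * v_3 = -18 * 3 = -54
Result = 12 + 12 + -54 = -30

-30


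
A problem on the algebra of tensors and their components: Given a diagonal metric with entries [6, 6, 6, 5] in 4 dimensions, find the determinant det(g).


For a diagonal metric, the determinant is the product of diagonal entries.
Diagonal entries: 6, 6, 6, 5
det(g) = 6 * 6 * 6 * 5 = 1080

1080


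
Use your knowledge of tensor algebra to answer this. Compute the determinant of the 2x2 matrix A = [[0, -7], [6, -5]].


For a 2x2 matrix [[a, b], [c, d]], det = a*d - b*c.
a = 0, b = -7, c = 6, d = -5
a*d = 0 * -5 = 0
b*c = -7 * 6 = -42
det = 0 - -42 = 42

42


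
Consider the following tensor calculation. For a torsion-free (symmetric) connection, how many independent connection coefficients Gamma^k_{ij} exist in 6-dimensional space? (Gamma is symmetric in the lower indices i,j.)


Christoffel symbols Gamma^k_{ij} are symmetric in i,j, so there are d * d(d+1)/2 independent symbols.
d = 6
d(d+1)/2 = 6 * 7 / 2 = 21
Total = 6 * 21 = 126

126


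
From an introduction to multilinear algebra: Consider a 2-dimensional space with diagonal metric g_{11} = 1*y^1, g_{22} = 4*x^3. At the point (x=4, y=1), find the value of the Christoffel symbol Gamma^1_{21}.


For a diagonal metric, Gamma^k_{ij} = (1/2) g^{kk} (dg_{ik}/dx_j + dg_{jk}/dx_i - dg_{ij}/dx_k).
The metric is diagonal, so g_{ab} = 0 for a != b.
At the given point: g_{11} = 1, g_{22} = 256
g^{11} = 1/1
dg_{21}/dx_1 = 0 (off-diagonal)
dg_{11}/dx_2 = dg_{11}/dx_2 = 1
dg_{21}/dx_1 = 0 (off-diagonal)
Numerator = 0 + 1 - 0 = 1
Gamma^1_{21} = 1 / (2 * 1) = 1/2

1/2


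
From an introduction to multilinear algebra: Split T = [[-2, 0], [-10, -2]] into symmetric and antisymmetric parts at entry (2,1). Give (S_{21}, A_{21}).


T_{21} = -10
T_{12} = 0
S_{21} = (-10 + 0)/2 = -10/2 = -5
A_{21} = (-10 - 0)/2 = -10/2 = -5
Check: S + A = -5 + -5 = -10 = T_{21}.

(-5, -5)


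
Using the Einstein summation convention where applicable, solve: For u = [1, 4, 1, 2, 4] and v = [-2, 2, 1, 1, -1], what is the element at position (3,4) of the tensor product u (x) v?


The outer product entry T_{ij} = u_i * v_j.
We need i=3, j=4.
u_3 = 1, v_4 = 1
T_{3,4} = 1 * 1 = 1

1


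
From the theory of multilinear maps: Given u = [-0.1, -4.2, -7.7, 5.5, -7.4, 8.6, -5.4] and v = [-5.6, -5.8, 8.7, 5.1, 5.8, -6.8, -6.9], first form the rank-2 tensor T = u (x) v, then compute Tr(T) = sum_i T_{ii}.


The outer product gives T_{ij} = u_i v_j.
The trace (contraction) is Tr(T) = sum_i T_{ii} = sum_i u_i v_i.
Diagonal entries:
T_{11} = u_1 * v_1 = -0.1 * -5.6 = 0.56
T_{22} = u_2 * v_2 = -4.2 * -5.8 = 24.36
T_{33} = u_3 * v_3 = -7.7 * 8.7 = -66.99
T_{44} = u_4 * v_4 = 5.5 * 5.1 = 28.05
T_{55} = u_5 * v_5 = -7.4 * 5.8 = -42.92
T_{66} = u_6 * v_6 = 8.6 * -6.8 = -58.48
T_{77} = u_7 * v_7 = -5.4 * -6.9 = 37.26
Tr(T) = 0.56 + 24.36 + -66.99 + 28.05 + -42.92 + -58.48 + 37.26 = -78.16

-78.16


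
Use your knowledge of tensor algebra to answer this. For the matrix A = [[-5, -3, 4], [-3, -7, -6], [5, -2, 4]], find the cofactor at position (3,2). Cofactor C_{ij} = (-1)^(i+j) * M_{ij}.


To find cofactor C_{32}, delete row 3 and column 2.
The resulting 2x2 submatrix is: [[-5, 4], [-3, -6]]
Minor M_{32} = -5*-6 - 4*-3
  = 30 - -12 = 42
Sign = (-1)^(3+2) = (-1)^5 = -1
Cofactor C_{32} = -1 * 42 = -42

-42


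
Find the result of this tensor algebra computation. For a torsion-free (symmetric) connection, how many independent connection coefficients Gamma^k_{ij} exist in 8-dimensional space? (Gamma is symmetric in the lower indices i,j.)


Christoffel symbols Gamma^k_{ij} are symmetric in i,j, so there are d * d(d+1)/2 independent symbols.
d = 8
d(d+1)/2 = 8 * 9 / 2 = 36
Total = 8 * 36 = 288

288


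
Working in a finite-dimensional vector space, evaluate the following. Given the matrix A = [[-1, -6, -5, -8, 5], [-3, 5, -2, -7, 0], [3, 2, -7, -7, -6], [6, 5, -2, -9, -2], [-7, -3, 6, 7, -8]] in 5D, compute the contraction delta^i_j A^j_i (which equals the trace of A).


The contraction (trace) of a rank-2 tensor is the sum of its diagonal elements.
Diagonal entries: A[1,1] = -1, A[2,2] = 5, A[3,3] = -7, A[4,4] = -9, A[5,5] = -8
Tr(A) = -1 + 5 + -7 + -9 + -8 = -20

-20


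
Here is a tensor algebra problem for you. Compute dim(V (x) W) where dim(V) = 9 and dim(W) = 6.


The dimension of a tensor product is the product of dimensions.
dim(V) = 9, dim(W) = 6
dim(V (x) W) = 9 * 6 = 54

54


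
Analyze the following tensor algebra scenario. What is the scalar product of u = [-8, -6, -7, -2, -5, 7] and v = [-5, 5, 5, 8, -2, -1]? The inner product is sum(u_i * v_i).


The inner product u . v = sum of u_i * v_i.
Term-by-term: -8 * -5, -6 * 5, -7 * 5, -2 * 8, -5 * -2, 7 * -1
Products: 40, -30, -35, -16, 10, -7
Sum = 40 + -30 + -35 + -16 + 10 + -7 = -38

-38


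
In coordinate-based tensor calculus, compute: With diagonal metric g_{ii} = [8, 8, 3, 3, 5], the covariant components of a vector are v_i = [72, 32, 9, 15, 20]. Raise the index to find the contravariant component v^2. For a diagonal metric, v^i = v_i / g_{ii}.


To raise an index with a diagonal metric: v^i = v_i / g_{ii}.
For index 2: v_2 = 32, g_{22} = 8
v^2 = 32 / 8 = 4

4


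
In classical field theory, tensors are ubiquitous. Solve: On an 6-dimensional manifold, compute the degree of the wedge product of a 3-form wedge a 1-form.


The degree of a wedge product is the sum of the degrees of the individual forms.
Degrees: 3, 1
Total degree = 3 + 1 = 4

4


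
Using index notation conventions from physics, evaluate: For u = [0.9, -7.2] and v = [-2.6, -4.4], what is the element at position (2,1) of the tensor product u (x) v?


The outer product entry T_{ij} = u_i * v_j.
We need i=2, j=1.
u_2 = -7.2, v_1 = -2.6
T_{2,1} = -7.2 * -2.6 = 18.72

18.72


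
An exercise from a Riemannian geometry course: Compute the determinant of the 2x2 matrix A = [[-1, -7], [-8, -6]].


For a 2x2 matrix [[a, b], [c, d]], det = a*d - b*c.
a = -1, b = -7, c = -8, d = -6
a*d = -1 * -6 = 6
b*c = -7 * -8 = 56
det = 6 - 56 = -50

-50


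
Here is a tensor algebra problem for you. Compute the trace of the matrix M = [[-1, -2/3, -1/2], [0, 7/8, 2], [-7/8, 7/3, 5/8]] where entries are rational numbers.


The trace is the sum of diagonal entries.
Diagonal: M[1,1] = -1, M[2,2] = 7/8, M[3,3] = 5/8
Tr(M) = -1 + 7/8 + 5/8
Computing step by step:
After adding M[1,1]: -1
After adding M[2,2]: -1/8
After adding M[3,3]: 1/2
Tr(M) = 1/2

1/2


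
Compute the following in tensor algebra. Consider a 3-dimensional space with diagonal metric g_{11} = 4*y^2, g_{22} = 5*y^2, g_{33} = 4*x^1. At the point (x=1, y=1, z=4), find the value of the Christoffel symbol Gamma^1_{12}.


For a diagonal metric, Gamma^k_{ij} = (1/2) g^{kk} (dg_{ik}/dx_j + dg_{jk}/dx_i - dg_{ij}/dx_k).
The metric is diagonal, so g_{ab} = 0 for a != b.
At the given point: g_{11} = 4, g_{22} = 5, g_{33} = 4
g^{11} = 1/4
dg_{11}/dx_2 = dg_{11}/dx_2 = 8
dg_{21}/dx_1 = 0 (off-diagonal)
dg_{12}/dx_1 = 0 (off-diagonal)
Numerator = 8 + 0 - 0 = 8
Gamma^1_{12} = 8 / (2 * 4) = 1

1


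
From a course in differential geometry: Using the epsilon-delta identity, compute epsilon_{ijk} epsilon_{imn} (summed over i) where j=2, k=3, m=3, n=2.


Using the identity: epsilon_{ijk} epsilon_{imn} = delta_{jm} delta_{kn} - delta_{jn} delta_{km}.
delta_{23} = 0
delta_{32} = 0
delta_{22} = 1
delta_{33} = 1
Result = 0 * 0 - 1 * 1 = 0 - 1 = -1

-1


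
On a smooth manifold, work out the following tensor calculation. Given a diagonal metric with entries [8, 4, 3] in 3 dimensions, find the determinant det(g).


For a diagonal metric, the determinant is the product of diagonal entries.
Diagonal entries: 8, 4, 3
det(g) = 8 * 4 * 3 = 96

96


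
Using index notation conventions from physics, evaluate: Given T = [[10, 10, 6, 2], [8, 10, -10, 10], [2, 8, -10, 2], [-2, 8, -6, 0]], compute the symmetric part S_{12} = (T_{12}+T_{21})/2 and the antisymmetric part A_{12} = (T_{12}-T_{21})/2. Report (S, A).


T_{12} = 10
T_{21} = 8
S_{12} = (10 + 8)/2 = 18/2 = 9
A_{12} = (10 - 8)/2 = 2/2 = 1
Check: S + A = 9 + 1 = 10 = T_{12}.

(9, 1)


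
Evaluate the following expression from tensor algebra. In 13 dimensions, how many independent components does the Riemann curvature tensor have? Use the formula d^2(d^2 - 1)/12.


The Riemann tensor in d dimensions has d^2(d^2 - 1)/12 independent components.
d = 13, so d^2 = 169
d^2 - 1 = 168
d^2(d^2 - 1) = 169 * 168 = 28392
Divide by 12: 28392 / 12 = 2366

2366


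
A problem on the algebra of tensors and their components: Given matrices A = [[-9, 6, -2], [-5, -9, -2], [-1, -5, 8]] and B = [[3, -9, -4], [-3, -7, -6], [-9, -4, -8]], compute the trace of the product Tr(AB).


Tr(AB) = sum_i (AB)_{ii} where (AB)_{ii} = sum_k A_{ik} B_{ki}.
(AB)_{11} = -9*3 + 6*-3 + -2*-9 = -27
(AB)_{22} = -5*-9 + -9*-7 + -2*-4 = 116
(AB)_{33} = -1*-4 + -5*-6 + 8*-8 = -30
Tr(AB) = -27 + 116 + -30 = 59

59


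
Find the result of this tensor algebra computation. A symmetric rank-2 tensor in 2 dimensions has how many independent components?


A symmetric rank-2 tensor in d dimensions has d(d+1)/2 independent components.
d = 2
d(d+1)/2 = 2 * 3 / 2 = 6 / 2 = 3

3


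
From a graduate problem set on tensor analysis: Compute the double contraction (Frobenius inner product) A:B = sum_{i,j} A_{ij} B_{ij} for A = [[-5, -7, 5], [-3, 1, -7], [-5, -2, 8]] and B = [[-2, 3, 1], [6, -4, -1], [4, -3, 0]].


A:B = sum over all i,j of A_{ij} * B_{ij}.
Row 1: -5*-2=10, -7*3=-21, 5*1=5 => row sum = -6
Row 2: -3*6=-18, 1*-4=-4, -7*-1=7 => row sum = -15
Row 3: -5*4=-20, -2*-3=6, 8*0=0 => row sum = -14
Total = -6 + -15 + -14 = -35

-35


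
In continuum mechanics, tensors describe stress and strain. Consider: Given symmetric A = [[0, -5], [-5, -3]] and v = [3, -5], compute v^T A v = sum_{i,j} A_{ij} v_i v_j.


First compute Av:
(Av)_1 = 0*3 + -5*-5 = 25
(Av)_2 = -5*3 + -3*-5 = 0
Av = [25, 0]
Then v^T (Av) = 3*25 + -5*0
= 75 + 0 = 75

75


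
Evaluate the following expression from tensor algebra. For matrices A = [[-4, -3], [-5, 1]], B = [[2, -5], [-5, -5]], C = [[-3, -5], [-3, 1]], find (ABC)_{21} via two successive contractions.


(ABC)_{21} = sum_m (AB)_{2m} C_{m1}. First compute row 2 of AB.
(AB)_{21} = -5*2 + 1*-5 = -15
(AB)_{22} = -5*-5 + 1*-5 = 20
Now contract with column 1 of C:
(AB)_{21} * C_{11} = -15 * -3 = 45
(AB)_{22} * C_{21} = 20 * -3 = -60
(ABC)_{21} = 45 + -60 = -15

-15


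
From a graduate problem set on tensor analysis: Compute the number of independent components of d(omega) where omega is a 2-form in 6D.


The exterior derivative of a p-form is a (p+1)-form.
Its number of independent components is C(n, p+1).
n = 6, p+1 = 3
C(6, 3) = 20

20


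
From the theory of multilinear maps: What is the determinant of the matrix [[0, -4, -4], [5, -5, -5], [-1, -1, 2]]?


Expanding along the first row, det(A) = a11*M_11 - a12*M_12 + a13*M_13, where M_1j is the (1,j) minor.
Minor M_11 = -5*2 - -5*-1 = -15
Minor M_12 = 5*2 - -5*-1 = 5
Minor M_13 = 5*-1 - -5*-1 = -10
det = 0*(-15) - -4*(5) + -4*(-10)
    = 0 - -20 + 40
    = 60

60


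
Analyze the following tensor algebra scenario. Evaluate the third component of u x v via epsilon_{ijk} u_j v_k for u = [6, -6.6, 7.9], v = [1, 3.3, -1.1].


(u x v)_3 = sum_{j,k} epsilon_{3jk} u_j v_k. Only permutations of (1,2,3) contribute; the two non-zero terms are:
eps_{312} u_1 v_2 = 1 * 6 * 3.3 = 19.8
eps_{321} u_2 v_1 = -1 * -6.6 * 1 = 6.6
(u x v)_3 = 26.4

26.4


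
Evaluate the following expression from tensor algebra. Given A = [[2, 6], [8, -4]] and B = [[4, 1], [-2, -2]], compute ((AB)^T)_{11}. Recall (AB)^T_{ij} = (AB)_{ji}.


(AB)^T_{ij} = (AB)_{ji} = sum_k A_{jk} B_{ki}.
For i=1, j=1 we need (AB)_{11}:
A_{11} * B_{11} = 2 * 4 = 8
A_{12} * B_{21} = 6 * -2 = -12
Sum = 8 + -12 = -4

-4


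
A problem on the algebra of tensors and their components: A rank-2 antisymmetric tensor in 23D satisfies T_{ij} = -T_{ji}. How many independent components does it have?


An antisymmetric rank-2 tensor satisfies A_{ij} = -A_{ji}, so diagonal entries are zero.
The independent components are the upper-triangular entries: C(n, 2) = n(n-1)/2.
n = 23
C(23, 2) = 23 * 22 / 2 = 506 / 2 = 253

253


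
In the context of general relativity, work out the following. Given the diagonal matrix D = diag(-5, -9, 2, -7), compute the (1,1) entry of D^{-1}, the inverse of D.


For a diagonal matrix, the inverse has entries (D^{-1})_{ii} = 1/d_{ii}.
The diagonal entries are: d_{11} = -5, d_{22} = -9, d_{33} = 2, d_{44} = -7
We need (D^{-1})_{11} = 1/d_{11} = 1/-5 = -1/5

-1/5


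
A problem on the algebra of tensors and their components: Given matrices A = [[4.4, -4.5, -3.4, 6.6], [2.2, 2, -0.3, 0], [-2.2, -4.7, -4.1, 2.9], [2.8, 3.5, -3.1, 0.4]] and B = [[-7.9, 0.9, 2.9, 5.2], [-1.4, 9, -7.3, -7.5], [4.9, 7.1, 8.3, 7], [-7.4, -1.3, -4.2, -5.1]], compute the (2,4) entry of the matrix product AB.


(AB)_{ij} = sum_k A_{ik} B_{kj}.
For i=2, j=4:
A_{21} * B_{14} = 2.2 * 5.2 = 11.44
A_{22} * B_{24} = 2 * -7.5 = -15
A_{23} * B_{34} = -0.3 * 7 = -2.1
A_{24} * B_{44} = 0 * -5.1 = 0
Sum = 11.44 + -15 + -2.1 + 0 = -5.66

-5.66


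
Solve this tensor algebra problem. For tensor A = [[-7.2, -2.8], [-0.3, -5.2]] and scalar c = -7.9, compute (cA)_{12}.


Scalar multiplication: (cA)_{ij} = c * A_{ij}.
c = -7.9
A_{12} = -2.8
(cA)_{12} = -7.9 * -2.8 = 22.12

22.12


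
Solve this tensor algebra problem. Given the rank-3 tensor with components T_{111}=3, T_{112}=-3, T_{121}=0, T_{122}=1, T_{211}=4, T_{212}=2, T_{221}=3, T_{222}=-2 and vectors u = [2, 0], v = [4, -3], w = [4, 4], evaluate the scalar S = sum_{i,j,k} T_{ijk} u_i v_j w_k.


S = sum over i,j,k of T_{ijk} u_i v_j w_k. Expanding all 8 terms:
T_{111}*u_1*v_1*w_1 = 3*2*4*4 = 96  (running total: 96)
T_{112}*u_1*v_1*w_2 = -3*2*4*4 = -96  (running total: 0)
T_{121}*u_1*v_2*w_1 = 0*2*-3*4 = 0  (running total: 0)
T_{122}*u_1*v_2*w_2 = 1*2*-3*4 = -24  (running total: -24)
T_{211}*u_2*v_1*w_1 = 4*0*4*4 = 0  (running total: -24)
T_{212}*u_2*v_1*w_2 = 2*0*4*4 = 0  (running total: -24)
T_{221}*u_2*v_2*w_1 = 3*0*-3*4 = 0  (running total: -24)
T_{222}*u_2*v_2*w_2 = -2*0*-3*4 = 0  (running total: -24)
S = -24

-24


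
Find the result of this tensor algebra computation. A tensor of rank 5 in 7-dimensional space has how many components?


The number of components of a rank-r tensor in d dimensions is d^r.
Here d = 7 and r = 5.
7^5 = 16807

16807


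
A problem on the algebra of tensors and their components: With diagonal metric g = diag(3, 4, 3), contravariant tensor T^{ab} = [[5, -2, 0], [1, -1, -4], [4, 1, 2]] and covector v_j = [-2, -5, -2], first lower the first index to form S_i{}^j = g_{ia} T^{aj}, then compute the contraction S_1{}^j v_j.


Step 1: lower the first index. For a diagonal metric, g_{ia} T^{aj} = g_{ii} T^{ij} (no sum on i).
g_{11} = 3
S_1{}^1 = 3 * T^{11} = 3 * 5 = 15
S_1{}^2 = 3 * T^{12} = 3 * -2 = -6
S_1{}^3 = 3 * T^{13} = 3 * 0 = 0
Step 2: contract S_1{}^j with v_j.
S_1{}^1 * v_1 = 15 * -2 = -30
S_1{}^2 * v_2 = -6 * -5 = 30
S_1{}^3 * v_3 = 0 * -2 = 0
Result = -30 + 30 + 0 = 0

0


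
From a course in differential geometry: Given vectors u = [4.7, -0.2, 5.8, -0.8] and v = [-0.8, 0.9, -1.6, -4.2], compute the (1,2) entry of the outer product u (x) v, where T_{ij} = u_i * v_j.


The outer product entry T_{ij} = u_i * v_j.
We need i=1, j=2.
u_1 = 4.7, v_2 = 0.9
T_{1,2} = 4.7 * 0.9 = 4.23

4.23


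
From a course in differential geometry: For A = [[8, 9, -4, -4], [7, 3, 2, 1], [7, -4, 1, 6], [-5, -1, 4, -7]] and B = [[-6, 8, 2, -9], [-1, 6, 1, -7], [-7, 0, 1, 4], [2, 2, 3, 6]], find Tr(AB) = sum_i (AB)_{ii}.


Tr(AB) = sum_i (AB)_{ii} where (AB)_{ii} = sum_k A_{ik} B_{ki}.
(AB)_{11} = 8*-6 + 9*-1 + -4*-7 + -4*2 = -37
(AB)_{22} = 7*8 + 3*6 + 2*0 + 1*2 = 76
(AB)_{33} = 7*2 + -4*1 + 1*1 + 6*3 = 29
(AB)_{44} = -5*-9 + -1*-7 + 4*4 + -7*6 = 26
Tr(AB) = -37 + 76 + 29 + 26 = 94

94


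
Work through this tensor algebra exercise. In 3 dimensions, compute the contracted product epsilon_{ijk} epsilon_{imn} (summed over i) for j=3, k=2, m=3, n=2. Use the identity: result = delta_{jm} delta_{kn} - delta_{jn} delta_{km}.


Using the identity: epsilon_{ijk} epsilon_{imn} = delta_{jm} delta_{kn} - delta_{jn} delta_{km}.
delta_{33} = 1
delta_{22} = 1
delta_{32} = 0
delta_{23} = 0
Result = 1 * 1 - 0 * 0 = 1 - 0 = 1

1


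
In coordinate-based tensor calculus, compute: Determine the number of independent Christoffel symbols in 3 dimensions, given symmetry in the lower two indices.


Christoffel symbols Gamma^k_{ij} are symmetric in i,j, so there are d * d(d+1)/2 independent symbols.
d = 3
d(d+1)/2 = 3 * 4 / 2 = 6
Total = 3 * 6 = 18

18


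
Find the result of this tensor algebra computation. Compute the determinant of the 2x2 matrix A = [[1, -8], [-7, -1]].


For a 2x2 matrix [[a, b], [c, d]], det = a*d - b*c.
a = 1, b = -8, c = -7, d = -1
a*d = 1 * -1 = -1
b*c = -8 * -7 = 56
det = -1 - 56 = -57

-57


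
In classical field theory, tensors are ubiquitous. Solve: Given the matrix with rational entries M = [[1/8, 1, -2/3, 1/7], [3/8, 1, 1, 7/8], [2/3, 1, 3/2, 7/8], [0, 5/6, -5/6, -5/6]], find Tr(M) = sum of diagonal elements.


The trace is the sum of diagonal entries.
Diagonal: M[1,1] = 1/8, M[2,2] = 1, M[3,3] = 3/2, M[4,4] = -5/6
Tr(M) = 1/8 + 1 + 3/2 + -5/6
Computing step by step:
After adding M[1,1]: 1/8
After adding M[2,2]: 9/8
After adding M[3,3]: 21/8
After adding M[4,4]: 43/24
Tr(M) = 43/24

43/24


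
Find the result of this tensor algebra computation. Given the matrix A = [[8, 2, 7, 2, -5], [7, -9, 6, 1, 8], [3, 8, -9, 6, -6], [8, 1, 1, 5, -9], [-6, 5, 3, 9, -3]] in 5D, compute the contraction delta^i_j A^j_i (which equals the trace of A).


The contraction (trace) of a rank-2 tensor is the sum of its diagonal elements.
Diagonal entries: A[1,1] = 8, A[2,2] = -9, A[3,3] = -9, A[4,4] = 5, A[5,5] = -3
Tr(A) = 8 + -9 + -9 + 5 + -3 = -8

-8


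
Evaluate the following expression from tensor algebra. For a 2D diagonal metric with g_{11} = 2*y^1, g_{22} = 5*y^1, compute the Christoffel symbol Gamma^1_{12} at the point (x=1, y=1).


For a diagonal metric, Gamma^k_{ij} = (1/2) g^{kk} (dg_{ik}/dx_j + dg_{jk}/dx_i - dg_{ij}/dx_k).
The metric is diagonal, so g_{ab} = 0 for a != b.
At the given point: g_{11} = 2, g_{22} = 5
g^{11} = 1/2
dg_{11}/dx_2 = dg_{11}/dx_2 = 2
dg_{21}/dx_1 = 0 (off-diagonal)
dg_{12}/dx_1 = 0 (off-diagonal)
Numerator = 2 + 0 - 0 = 2
Gamma^1_{12} = 2 / (2 * 2) = 1/2

1/2


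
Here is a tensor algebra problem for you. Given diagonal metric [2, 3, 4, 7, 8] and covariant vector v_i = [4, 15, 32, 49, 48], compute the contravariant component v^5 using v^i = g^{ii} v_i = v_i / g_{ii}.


To raise an index with a diagonal metric: v^i = v_i / g_{ii}.
For index 5: v_5 = 48, g_{55} = 8
v^5 = 48 / 8 = 6

6


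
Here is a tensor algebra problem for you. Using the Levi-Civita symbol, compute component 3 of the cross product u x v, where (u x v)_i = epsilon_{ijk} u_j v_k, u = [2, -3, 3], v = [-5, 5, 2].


(u x v)_3 = sum_{j,k} epsilon_{3jk} u_j v_k. Only permutations of (1,2,3) contribute; the two non-zero terms are:
eps_{312} u_1 v_2 = 1 * 2 * 5 = 10
eps_{321} u_2 v_1 = -1 * -3 * -5 = -15
(u x v)_3 = -5

-5


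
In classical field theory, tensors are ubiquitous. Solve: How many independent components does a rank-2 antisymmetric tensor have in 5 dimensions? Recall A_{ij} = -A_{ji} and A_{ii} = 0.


An antisymmetric rank-2 tensor satisfies A_{ij} = -A_{ji}, so diagonal entries are zero.
The independent components are the upper-triangular entries: C(n, 2) = n(n-1)/2.
n = 5
C(5, 2) = 5 * 4 / 2 = 20 / 2 = 10

10


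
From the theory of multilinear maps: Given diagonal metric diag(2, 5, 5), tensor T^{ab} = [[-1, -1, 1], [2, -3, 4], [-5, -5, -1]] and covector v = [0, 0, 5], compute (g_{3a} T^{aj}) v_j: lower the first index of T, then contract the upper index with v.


Step 1: lower the first index. For a diagonal metric, g_{ia} T^{aj} = g_{ii} T^{ij} (no sum on i).
g_{33} = 5
S_3{}^1 = 5 * T^{31} = 5 * -5 = -25
S_3{}^2 = 5 * T^{32} = 5 * -5 = -25
S_3{}^3 = 5 * T^{33} = 5 * -1 = -5
Step 2: contract S_3{}^j with v_j.
S_3{}^1 * v_1 = -25 * 0 = 0
S_3{}^2 * v_2 = -25 * 0 = 0
S_3{}^3 * v_3 = -5 * 5 = -25
Result = 0 + 0 + -25 = -25

-25


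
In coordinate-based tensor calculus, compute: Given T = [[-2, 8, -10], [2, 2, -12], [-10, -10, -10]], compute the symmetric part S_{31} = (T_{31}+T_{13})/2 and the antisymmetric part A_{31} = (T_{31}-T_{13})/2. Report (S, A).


T_{31} = -10
T_{13} = -10
S_{31} = (-10 + -10)/2 = -20/2 = -10
A_{31} = (-10 - -10)/2 = 0/2 = 0
Check: S + A = -10 + 0 = -10 = T_{31}.

(-10, 0)


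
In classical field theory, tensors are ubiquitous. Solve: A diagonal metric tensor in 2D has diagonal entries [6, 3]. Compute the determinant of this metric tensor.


For a diagonal metric, the determinant is the product of diagonal entries.
Diagonal entries: 6, 3
det(g) = 6 * 3 = 18

18


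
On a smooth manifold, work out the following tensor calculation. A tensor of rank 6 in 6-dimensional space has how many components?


The number of components of a rank-r tensor in d dimensions is d^r.
Here d = 6 and r = 6.
6^6 = 46656

46656


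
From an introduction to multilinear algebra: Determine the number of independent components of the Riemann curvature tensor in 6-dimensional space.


The Riemann tensor in d dimensions has d^2(d^2 - 1)/12 independent components.
d = 6, so d^2 = 36
d^2 - 1 = 35
d^2(d^2 - 1) = 36 * 35 = 1260
Divide by 12: 1260 / 12 = 105

105


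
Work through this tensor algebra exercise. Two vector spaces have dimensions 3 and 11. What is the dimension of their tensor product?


The dimension of a tensor product is the product of dimensions.
dim(V) = 3, dim(W) = 11
dim(V (x) W) = 3 * 11 = 33

33


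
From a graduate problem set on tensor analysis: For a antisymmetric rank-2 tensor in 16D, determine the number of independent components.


A antisymmetric rank-2 tensor in d dimensions has d(d-1)/2 independent components.
d = 16
d(d-1)/2 = 16 * 15 / 2 = 240 / 2 = 120

120


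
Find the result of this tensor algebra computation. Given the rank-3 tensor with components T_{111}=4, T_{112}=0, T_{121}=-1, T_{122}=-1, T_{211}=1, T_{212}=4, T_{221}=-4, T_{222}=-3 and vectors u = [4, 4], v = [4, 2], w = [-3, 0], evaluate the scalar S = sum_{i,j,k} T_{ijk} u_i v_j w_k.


S = sum over i,j,k of T_{ijk} u_i v_j w_k. Expanding all 8 terms:
T_{111}*u_1*v_1*w_1 = 4*4*4*-3 = -192  (running total: -192)
T_{112}*u_1*v_1*w_2 = 0*4*4*0 = 0  (running total: -192)
T_{121}*u_1*v_2*w_1 = -1*4*2*-3 = 24  (running total: -168)
T_{122}*u_1*v_2*w_2 = -1*4*2*0 = 0  (running total: -168)
T_{211}*u_2*v_1*w_1 = 1*4*4*-3 = -48  (running total: -216)
T_{212}*u_2*v_1*w_2 = 4*4*4*0 = 0  (running total: -216)
T_{221}*u_2*v_2*w_1 = -4*4*2*-3 = 96  (running total: -120)
T_{222}*u_2*v_2*w_2 = -3*4*2*0 = 0  (running total: -120)
S = -120

-120


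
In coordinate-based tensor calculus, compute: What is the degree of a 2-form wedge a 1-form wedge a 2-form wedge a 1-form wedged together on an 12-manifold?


The degree of a wedge product is the sum of the degrees of the individual forms.
Degrees: 2, 1, 2, 1
Total degree = 2 + 1 + 2 + 1 = 6

6


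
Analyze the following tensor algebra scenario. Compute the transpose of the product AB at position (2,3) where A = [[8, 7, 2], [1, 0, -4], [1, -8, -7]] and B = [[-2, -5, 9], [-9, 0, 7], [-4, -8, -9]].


(AB)^T_{ij} = (AB)_{ji} = sum_k A_{jk} B_{ki}.
For i=2, j=3 we need (AB)_{32}:
A_{31} * B_{12} = 1 * -5 = -5
A_{32} * B_{22} = -8 * 0 = 0
A_{33} * B_{32} = -7 * -8 = 56
Sum = -5 + 0 + 56 = 51

51


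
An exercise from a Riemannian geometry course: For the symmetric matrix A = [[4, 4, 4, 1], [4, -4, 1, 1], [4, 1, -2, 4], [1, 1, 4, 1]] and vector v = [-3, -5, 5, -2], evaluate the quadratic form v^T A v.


First compute Av:
(Av)_1 = 4*-3 + 4*-5 + 4*5 + 1*-2 = -14
(Av)_2 = 4*-3 + -4*-5 + 1*5 + 1*-2 = 11
(Av)_3 = 4*-3 + 1*-5 + -2*5 + 4*-2 = -35
(Av)_4 = 1*-3 + 1*-5 + 4*5 + 1*-2 = 10
Av = [-14, 11, -35, 10]
Then v^T (Av) = -3*-14 + -5*11 + 5*-35 + -2*10
= 42 + -55 + -175 + -20 = -208

-208


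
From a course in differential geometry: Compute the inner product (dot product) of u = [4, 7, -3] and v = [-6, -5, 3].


The inner product u . v = sum of u_i * v_i.
Term-by-term: 4 * -6, 7 * -5, -3 * 3
Products: -24, -35, -9
Sum = -24 + -35 + -9 = -68

-68


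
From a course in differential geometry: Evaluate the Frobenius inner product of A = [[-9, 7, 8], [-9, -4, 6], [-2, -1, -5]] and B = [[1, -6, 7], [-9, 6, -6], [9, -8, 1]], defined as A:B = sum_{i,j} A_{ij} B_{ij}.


A:B = sum over all i,j of A_{ij} * B_{ij}.
Row 1: -9*1=-9, 7*-6=-42, 8*7=56 => row sum = 5
Row 2: -9*-9=81, -4*6=-24, 6*-6=-36 => row sum = 21
Row 3: -2*9=-18, -1*-8=8, -5*1=-5 => row sum = -15
Total = 5 + 21 + -15 = 11

11


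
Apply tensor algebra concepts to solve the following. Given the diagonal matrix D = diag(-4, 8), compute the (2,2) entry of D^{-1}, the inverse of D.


For a diagonal matrix, the inverse has entries (D^{-1})_{ii} = 1/d_{ii}.
The diagonal entries are: d_{11} = -4, d_{22} = 8
We need (D^{-1})_{22} = 1/d_{22} = 1/8 = 1/8

1/8


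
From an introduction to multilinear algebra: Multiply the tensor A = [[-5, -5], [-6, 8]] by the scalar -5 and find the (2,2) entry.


Scalar multiplication: (cA)_{ij} = c * A_{ij}.
c = -5
A_{22} = 8
(cA)_{22} = -5 * 8 = -40

-40


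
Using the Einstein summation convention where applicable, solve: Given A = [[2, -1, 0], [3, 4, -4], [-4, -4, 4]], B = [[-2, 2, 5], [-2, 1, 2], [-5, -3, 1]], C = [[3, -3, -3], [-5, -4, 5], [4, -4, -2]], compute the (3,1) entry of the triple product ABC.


(ABC)_{31} = sum_m (AB)_{3m} C_{m1}. First compute row 3 of AB.
(AB)_{31} = -4*-2 + -4*-2 + 4*-5 = -4
(AB)_{32} = -4*2 + -4*1 + 4*-3 = -24
(AB)_{33} = -4*5 + -4*2 + 4*1 = -24
Now contract with column 1 of C:
(AB)_{31} * C_{11} = -4 * 3 = -12
(AB)_{32} * C_{21} = -24 * -5 = 120
(AB)_{33} * C_{31} = -24 * 4 = -96
(ABC)_{31} = -12 + 120 + -96 = 12

12


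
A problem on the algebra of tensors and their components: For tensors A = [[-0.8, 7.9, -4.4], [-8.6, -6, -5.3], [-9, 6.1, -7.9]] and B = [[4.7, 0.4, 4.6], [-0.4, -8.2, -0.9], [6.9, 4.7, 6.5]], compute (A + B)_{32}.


Tensor addition is component-wise: (A + B)_{ij} = A_{ij} + B_{ij}.
A_{32} = 6.1
B_{32} = 4.7
(A + B)_{32} = 6.1 + 4.7 = 10.8

10.8


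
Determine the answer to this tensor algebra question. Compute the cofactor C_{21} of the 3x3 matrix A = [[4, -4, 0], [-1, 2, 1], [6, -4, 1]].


To find cofactor C_{21}, delete row 2 and column 1.
The resulting 2x2 submatrix is: [[-4, 0], [-4, 1]]
Minor M_{21} = -4*1 - 0*-4
  = -4 - 0 = -4
Sign = (-1)^(2+1) = (-1)^3 = -1
Cofactor C_{21} = -1 * -4 = 4

4


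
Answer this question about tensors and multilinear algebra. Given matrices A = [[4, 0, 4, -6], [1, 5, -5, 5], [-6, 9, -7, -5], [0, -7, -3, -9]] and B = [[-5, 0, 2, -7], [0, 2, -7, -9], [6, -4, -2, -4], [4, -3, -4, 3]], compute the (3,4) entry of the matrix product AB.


(AB)_{ij} = sum_k A_{ik} B_{kj}.
For i=3, j=4:
A_{31} * B_{14} = -6 * -7 = 42
A_{32} * B_{24} = 9 * -9 = -81
A_{33} * B_{34} = -7 * -4 = 28
A_{34} * B_{44} = -5 * 3 = -15
Sum = 42 + -81 + 28 + -15 = -26

-26


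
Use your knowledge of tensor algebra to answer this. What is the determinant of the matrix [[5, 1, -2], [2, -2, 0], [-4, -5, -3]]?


Expanding along the first row, det(A) = a11*M_11 - a12*M_12 + a13*M_13, where M_1j is the (1,j) minor.
Minor M_11 = -2*-3 - 0*-5 = 6
Minor M_12 = 2*-3 - 0*-4 = -6
Minor M_13 = 2*-5 - -2*-4 = -18
det = 5*(6) - 1*(-6) + -2*(-18)
    = 30 - -6 + 36
    = 72

72


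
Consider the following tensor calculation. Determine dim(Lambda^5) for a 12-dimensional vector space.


The dimension of the space of p-forms on an n-dimensional space is C(n, p).
n = 12, p = 5
C(12, 5) = 12! / (5! * 7!) = 792

792


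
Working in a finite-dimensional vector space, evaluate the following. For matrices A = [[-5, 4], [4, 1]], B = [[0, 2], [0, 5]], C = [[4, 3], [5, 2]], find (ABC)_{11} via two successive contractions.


(ABC)_{11} = sum_m (AB)_{1m} C_{m1}. First compute row 1 of AB.
(AB)_{11} = -5*0 + 4*0 = 0
(AB)_{12} = -5*2 + 4*5 = 10
Now contract with column 1 of C:
(AB)_{11} * C_{11} = 0 * 4 = 0
(AB)_{12} * C_{21} = 10 * 5 = 50
(ABC)_{11} = 0 + 50 = 50

50


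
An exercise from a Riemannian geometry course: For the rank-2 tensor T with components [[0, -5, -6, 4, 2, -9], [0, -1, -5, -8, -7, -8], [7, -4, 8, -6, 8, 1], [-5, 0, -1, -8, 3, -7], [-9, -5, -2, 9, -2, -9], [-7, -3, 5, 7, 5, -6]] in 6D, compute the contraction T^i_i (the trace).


The contraction (trace) of a rank-2 tensor is the sum of its diagonal elements.
Diagonal entries: A[1,1] = 0, A[2,2] = -1, A[3,3] = 8, A[4,4] = -8, A[5,5] = -2, A[6,6] = -6
Tr(A) = 0 + -1 + 8 + -8 + -2 + -6 = -9

-9


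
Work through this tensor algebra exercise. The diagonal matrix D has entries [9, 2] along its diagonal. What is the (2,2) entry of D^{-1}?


For a diagonal matrix, the inverse has entries (D^{-1})_{ii} = 1/d_{ii}.
The diagonal entries are: d_{11} = 9, d_{22} = 2
We need (D^{-1})_{22} = 1/d_{22} = 1/2 = 1/2

1/2


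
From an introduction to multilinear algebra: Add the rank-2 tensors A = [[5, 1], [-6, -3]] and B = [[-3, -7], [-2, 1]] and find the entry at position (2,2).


Tensor addition is component-wise: (A + B)_{ij} = A_{ij} + B_{ij}.
A_{22} = -3
B_{22} = 1
(A + B)_{22} = -3 + 1 = -2

-2


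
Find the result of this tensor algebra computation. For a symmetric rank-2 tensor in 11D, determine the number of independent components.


A symmetric rank-2 tensor in d dimensions has d(d+1)/2 independent components.
d = 11
d(d+1)/2 = 11 * 12 / 2 = 132 / 2 = 66

66


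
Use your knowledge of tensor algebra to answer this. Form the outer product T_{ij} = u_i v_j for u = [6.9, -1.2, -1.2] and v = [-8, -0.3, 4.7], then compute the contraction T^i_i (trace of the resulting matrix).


The outer product gives T_{ij} = u_i v_j.
The trace (contraction) is Tr(T) = sum_i T_{ii} = sum_i u_i v_i.
Diagonal entries:
T_{11} = u_1 * v_1 = 6.9 * -8 = -55.2
T_{22} = u_2 * v_2 = -1.2 * -0.3 = 0.36
T_{33} = u_3 * v_3 = -1.2 * 4.7 = -5.64
Tr(T) = -55.2 + 0.36 + -5.64 = -60.48

-60.48
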